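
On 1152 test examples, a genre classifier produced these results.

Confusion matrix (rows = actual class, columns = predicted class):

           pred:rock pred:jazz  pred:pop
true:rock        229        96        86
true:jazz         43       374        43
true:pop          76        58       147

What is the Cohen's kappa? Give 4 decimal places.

0.4638

Observed agreement pₒ = trace/N = 750/1152 = 0.65104
Expected agreement pₑ = Σ (rowᵢ·colᵢ)/N² = (411·348 + 460·528 + 281·276)/1152² = 0.34923
κ = (pₒ − pₑ)/(1 − pₑ) = (0.65104 − 0.34923)/(1 − 0.34923) = 0.4638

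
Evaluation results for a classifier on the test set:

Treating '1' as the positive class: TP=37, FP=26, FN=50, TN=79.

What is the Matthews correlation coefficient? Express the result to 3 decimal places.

0.188

MCC = (TP·TN − FP·FN) / √((TP+FP)(TP+FN)(TN+FP)(TN+FN))
Numerator = 37·79 − 26·50 = 1623
Denominator = √(63·87·105·129) = √74240145 = 8616.2721
MCC = 1623 / 8616.2721 = 0.188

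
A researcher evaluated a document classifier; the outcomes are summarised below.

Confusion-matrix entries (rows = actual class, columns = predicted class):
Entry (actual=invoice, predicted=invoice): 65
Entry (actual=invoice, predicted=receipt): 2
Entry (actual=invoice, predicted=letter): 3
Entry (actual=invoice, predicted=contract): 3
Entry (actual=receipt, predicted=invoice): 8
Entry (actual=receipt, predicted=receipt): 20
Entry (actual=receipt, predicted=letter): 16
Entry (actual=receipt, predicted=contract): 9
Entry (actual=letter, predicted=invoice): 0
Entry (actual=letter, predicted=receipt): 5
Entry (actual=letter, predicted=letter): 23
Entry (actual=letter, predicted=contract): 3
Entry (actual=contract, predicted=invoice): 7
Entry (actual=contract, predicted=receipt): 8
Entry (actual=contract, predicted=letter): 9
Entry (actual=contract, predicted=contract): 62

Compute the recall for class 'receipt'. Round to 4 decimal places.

0.3774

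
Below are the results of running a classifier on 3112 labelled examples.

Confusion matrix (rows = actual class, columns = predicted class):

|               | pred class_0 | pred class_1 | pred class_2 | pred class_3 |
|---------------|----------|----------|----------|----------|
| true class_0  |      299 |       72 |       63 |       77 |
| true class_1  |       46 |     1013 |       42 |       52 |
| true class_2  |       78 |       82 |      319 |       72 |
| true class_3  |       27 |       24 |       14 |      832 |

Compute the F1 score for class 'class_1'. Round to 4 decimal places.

0.8643

One-vs-rest for 'class_1': TP = diagonal; FP = other classes predicted 'class_1'; FN = 'class_1' predicted as other.
F1 score = 2·TP/(2·TP+FP+FN).
class_1: TP=1013, FP=72+82+24=178, FN=46+42+52=140 → 2026/2344 = 0.86433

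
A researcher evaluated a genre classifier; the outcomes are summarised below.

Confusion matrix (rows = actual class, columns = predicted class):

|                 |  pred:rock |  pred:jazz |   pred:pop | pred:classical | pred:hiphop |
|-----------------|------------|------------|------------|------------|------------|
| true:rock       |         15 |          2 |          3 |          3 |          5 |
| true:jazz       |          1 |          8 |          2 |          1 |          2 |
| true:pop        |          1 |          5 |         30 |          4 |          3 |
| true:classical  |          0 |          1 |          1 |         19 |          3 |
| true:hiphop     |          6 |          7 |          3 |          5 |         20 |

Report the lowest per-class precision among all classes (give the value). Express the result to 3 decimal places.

0.348

Per-class precision (TP/(TP+FP)):
  rock: TP=15, FP=1+1+0+6=8 → 15/23 = 0.6522
  jazz: TP=8, FP=2+5+1+7=15 → 8/23 = 0.3478
  pop: TP=30, FP=3+2+1+3=9 → 30/39 = 0.7692
  classical: TP=19, FP=3+1+4+5=13 → 19/32 = 0.5938
  hiphop: TP=20, FP=5+2+3+3=13 → 20/33 = 0.6061
Lowest is class 'jazz' with precision = 0.348.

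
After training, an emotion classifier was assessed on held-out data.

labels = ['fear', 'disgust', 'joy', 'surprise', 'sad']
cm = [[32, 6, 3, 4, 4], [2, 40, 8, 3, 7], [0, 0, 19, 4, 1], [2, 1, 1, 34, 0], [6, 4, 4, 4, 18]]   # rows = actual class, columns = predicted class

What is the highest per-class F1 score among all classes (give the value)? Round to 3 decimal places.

Per-class F1 score (2·TP/(2·TP+FP+FN)):
  fear: TP=32, FP=2+0+2+6=10, FN=6+3+4+4=17 → 64/91 = 0.7033
  disgust: TP=40, FP=6+0+1+4=11, FN=2+8+3+7=20 → 80/111 = 0.7207
  joy: TP=19, FP=3+8+1+4=16, FN=0+0+4+1=5 → 38/59 = 0.6441
  surprise: TP=34, FP=4+3+4+4=15, FN=2+1+1+0=4 → 68/87 = 0.7816
  sad: TP=18, FP=4+7+1+0=12, FN=6+4+4+4=18 → 36/66 = 0.5455
Highest is class 'surprise' with F1 score = 0.782.

0.782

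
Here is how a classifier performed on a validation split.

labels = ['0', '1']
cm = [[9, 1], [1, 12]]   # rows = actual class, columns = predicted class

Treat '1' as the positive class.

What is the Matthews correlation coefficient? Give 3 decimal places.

MCC = (TP·TN − FP·FN) / √((TP+FP)(TP+FN)(TN+FP)(TN+FN))
Numerator = 12·9 − 1·1 = 107
Denominator = √(13·13·10·10) = √16900 = 130.0000
MCC = 107 / 130.0000 = 0.823

0.823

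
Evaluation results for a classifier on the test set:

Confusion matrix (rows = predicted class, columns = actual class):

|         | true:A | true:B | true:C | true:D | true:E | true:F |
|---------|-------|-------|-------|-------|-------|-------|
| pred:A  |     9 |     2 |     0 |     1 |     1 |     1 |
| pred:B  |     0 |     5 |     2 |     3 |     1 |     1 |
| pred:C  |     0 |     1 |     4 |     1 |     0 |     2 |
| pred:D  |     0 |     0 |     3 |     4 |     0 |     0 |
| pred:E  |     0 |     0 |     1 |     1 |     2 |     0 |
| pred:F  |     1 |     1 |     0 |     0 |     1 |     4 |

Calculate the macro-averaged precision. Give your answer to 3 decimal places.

Per-class precision (TP/(TP+FP)):
  A: TP=9, FP=2+0+1+1+1=5 → 9/14 = 0.6429
  B: TP=5, FP=0+2+3+1+1=7 → 5/12 = 0.4167
  C: TP=4, FP=0+1+1+0+2=4 → 4/8 = 0.5000
  D: TP=4, FP=0+0+3+0+0=3 → 4/7 = 0.5714
  E: TP=2, FP=0+0+1+1+0=2 → 2/4 = 0.5000
  F: TP=4, FP=1+1+0+0+1=3 → 4/7 = 0.5714
Macro-precision = mean = (0.6429 + 0.4167 + 0.5000 + 0.5714 + 0.5000 + 0.5714) / 6 = 0.534

0.534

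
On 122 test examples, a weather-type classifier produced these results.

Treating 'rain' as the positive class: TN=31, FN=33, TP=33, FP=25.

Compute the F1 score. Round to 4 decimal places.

0.5323

Precision = TP/(TP+FP) = 33/58 = 0.5690
Recall = TP/(TP+FN) = 33/66 = 0.5000
F1 = 2·TP/(2·TP+FP+FN) = 66/124 = 0.5323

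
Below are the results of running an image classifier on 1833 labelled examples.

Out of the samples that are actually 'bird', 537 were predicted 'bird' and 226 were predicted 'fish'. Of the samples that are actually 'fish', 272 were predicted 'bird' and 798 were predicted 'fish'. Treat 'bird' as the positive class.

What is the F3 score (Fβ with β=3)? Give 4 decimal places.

0.6996

Fβ = (1+β²)·TP / ((1+β²)·TP + β²·FN + FP), with β²=9
= 10·537 / (10·537 + 9·226 + 272) = 0.6996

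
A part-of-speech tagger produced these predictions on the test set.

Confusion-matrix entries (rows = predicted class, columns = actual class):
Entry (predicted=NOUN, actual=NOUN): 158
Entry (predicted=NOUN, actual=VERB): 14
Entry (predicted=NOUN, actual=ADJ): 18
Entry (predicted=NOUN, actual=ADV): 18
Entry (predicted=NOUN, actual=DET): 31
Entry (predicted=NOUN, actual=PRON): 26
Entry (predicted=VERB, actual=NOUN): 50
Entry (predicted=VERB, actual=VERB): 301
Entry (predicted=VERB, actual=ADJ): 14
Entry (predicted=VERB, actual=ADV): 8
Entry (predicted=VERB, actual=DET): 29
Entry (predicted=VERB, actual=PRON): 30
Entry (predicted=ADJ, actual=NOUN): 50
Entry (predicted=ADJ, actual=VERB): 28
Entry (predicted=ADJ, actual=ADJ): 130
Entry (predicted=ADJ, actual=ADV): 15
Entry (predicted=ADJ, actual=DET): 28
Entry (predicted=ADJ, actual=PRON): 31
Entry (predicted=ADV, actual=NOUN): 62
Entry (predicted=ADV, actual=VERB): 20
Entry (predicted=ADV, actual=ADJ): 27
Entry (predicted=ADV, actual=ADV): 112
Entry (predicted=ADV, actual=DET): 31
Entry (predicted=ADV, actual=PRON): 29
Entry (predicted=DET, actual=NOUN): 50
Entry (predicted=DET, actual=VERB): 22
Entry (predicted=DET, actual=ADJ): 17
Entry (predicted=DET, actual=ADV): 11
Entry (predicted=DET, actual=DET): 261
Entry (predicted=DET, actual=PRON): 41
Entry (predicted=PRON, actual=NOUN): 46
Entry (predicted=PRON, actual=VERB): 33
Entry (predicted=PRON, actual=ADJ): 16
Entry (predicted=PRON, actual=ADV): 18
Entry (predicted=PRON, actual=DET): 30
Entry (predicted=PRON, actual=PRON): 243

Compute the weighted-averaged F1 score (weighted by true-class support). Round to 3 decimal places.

0.587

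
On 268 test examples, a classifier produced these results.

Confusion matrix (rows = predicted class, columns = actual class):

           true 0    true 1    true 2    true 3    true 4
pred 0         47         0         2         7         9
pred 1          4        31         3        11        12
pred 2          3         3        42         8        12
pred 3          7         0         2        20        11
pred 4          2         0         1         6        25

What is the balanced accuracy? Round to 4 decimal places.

0.6489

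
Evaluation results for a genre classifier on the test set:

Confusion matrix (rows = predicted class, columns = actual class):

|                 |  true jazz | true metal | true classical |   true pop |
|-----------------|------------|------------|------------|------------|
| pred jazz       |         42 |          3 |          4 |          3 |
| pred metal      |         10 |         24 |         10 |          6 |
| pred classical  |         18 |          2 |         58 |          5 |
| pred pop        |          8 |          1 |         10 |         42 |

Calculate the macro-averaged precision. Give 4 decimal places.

0.6688

Per-class precision (TP/(TP+FP)):
  jazz: TP=42, FP=3+4+3=10 → 42/52 = 0.80769
  metal: TP=24, FP=10+10+6=26 → 24/50 = 0.48000
  classical: TP=58, FP=18+2+5=25 → 58/83 = 0.69880
  pop: TP=42, FP=8+1+10=19 → 42/61 = 0.68852
Macro-precision = mean = (0.80769 + 0.48000 + 0.69880 + 0.68852) / 4 = 0.6688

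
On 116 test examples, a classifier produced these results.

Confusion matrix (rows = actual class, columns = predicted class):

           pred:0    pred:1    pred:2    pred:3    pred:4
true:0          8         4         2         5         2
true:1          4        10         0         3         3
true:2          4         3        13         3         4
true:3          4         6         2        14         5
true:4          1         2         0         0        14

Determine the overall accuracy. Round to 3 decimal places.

0.509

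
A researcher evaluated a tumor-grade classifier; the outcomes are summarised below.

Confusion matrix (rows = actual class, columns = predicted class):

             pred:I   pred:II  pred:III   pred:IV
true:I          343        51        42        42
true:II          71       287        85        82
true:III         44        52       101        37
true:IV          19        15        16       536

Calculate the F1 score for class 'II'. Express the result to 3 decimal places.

0.617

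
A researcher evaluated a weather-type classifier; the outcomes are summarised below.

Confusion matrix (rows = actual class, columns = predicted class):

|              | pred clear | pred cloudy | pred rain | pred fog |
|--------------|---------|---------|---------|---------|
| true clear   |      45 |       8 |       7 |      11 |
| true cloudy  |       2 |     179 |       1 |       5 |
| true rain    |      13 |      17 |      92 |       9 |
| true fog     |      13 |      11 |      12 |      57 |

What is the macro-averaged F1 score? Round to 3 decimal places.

Per-class F1 score (2·TP/(2·TP+FP+FN)):
  clear: TP=45, FP=2+13+13=28, FN=8+7+11=26 → 90/144 = 0.6250
  cloudy: TP=179, FP=8+17+11=36, FN=2+1+5=8 → 358/402 = 0.8905
  rain: TP=92, FP=7+1+12=20, FN=13+17+9=39 → 184/243 = 0.7572
  fog: TP=57, FP=11+5+9=25, FN=13+11+12=36 → 114/175 = 0.6514
Macro-F1 score = mean = (0.6250 + 0.8905 + 0.7572 + 0.6514) / 4 = 0.731

0.731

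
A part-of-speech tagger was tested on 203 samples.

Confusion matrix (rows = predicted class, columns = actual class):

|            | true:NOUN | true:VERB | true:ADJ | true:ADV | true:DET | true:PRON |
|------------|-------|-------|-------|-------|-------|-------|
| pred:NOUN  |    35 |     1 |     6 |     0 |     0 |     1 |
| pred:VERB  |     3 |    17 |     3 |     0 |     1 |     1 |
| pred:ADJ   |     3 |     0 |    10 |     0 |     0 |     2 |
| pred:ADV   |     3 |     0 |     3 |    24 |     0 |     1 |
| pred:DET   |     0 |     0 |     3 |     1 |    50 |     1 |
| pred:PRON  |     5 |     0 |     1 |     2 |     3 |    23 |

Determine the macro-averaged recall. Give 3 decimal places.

Per-class recall (TP/(TP+FN)):
  NOUN: TP=35, FN=3+3+3+0+5=14 → 35/49 = 0.7143
  VERB: TP=17, FN=1+0+0+0+0=1 → 17/18 = 0.9444
  ADJ: TP=10, FN=6+3+3+3+1=16 → 10/26 = 0.3846
  ADV: TP=24, FN=0+0+0+1+2=3 → 24/27 = 0.8889
  DET: TP=50, FN=0+1+0+0+3=4 → 50/54 = 0.9259
  PRON: TP=23, FN=1+1+2+1+1=6 → 23/29 = 0.7931
Macro-recall = mean = (0.7143 + 0.9444 + 0.3846 + 0.8889 + 0.9259 + 0.7931) / 6 = 0.775

0.775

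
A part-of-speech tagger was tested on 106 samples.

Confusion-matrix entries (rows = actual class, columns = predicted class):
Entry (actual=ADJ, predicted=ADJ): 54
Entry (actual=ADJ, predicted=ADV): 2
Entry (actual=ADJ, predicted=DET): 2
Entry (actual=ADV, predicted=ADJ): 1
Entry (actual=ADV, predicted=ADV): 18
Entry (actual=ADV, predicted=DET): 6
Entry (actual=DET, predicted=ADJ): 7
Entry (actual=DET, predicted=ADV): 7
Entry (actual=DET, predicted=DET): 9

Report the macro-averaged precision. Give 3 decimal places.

Per-class precision (TP/(TP+FP)):
  ADJ: TP=54, FP=1+7=8 → 54/62 = 0.8710
  ADV: TP=18, FP=2+7=9 → 18/27 = 0.6667
  DET: TP=9, FP=2+6=8 → 9/17 = 0.5294
Macro-precision = mean = (0.8710 + 0.6667 + 0.5294) / 3 = 0.689

0.689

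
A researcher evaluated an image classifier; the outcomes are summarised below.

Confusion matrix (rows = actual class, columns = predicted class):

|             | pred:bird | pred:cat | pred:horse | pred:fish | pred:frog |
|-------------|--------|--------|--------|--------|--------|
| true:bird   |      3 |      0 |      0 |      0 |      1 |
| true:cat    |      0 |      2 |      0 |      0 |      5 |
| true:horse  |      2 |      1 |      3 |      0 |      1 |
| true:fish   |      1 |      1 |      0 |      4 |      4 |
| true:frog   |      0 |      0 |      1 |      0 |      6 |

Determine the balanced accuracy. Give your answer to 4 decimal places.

Balanced accuracy = mean of per-class recall.
  bird: recall = 3/4 = 0.75000
  cat: recall = 2/7 = 0.28571
  horse: recall = 3/7 = 0.42857
  fish: recall = 4/10 = 0.40000
  frog: recall = 6/7 = 0.85714
Mean = (0.75000 + 0.28571 + 0.42857 + 0.40000 + 0.85714) / 5 = 0.5443

0.5443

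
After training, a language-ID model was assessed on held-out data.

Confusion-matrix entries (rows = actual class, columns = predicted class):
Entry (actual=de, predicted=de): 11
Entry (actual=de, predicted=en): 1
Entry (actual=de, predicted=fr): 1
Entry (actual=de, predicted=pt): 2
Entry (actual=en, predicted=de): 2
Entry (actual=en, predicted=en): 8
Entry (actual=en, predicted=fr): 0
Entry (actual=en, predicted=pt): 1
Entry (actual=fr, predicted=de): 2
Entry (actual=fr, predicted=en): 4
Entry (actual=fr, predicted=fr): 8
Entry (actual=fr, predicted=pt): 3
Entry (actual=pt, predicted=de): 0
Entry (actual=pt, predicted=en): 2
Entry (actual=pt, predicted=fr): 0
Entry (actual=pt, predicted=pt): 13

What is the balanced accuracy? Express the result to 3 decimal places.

Balanced accuracy = mean of per-class recall.
  de: recall = 11/15 = 0.7333
  en: recall = 8/11 = 0.7273
  fr: recall = 8/17 = 0.4706
  pt: recall = 13/15 = 0.8667
Mean = (0.7333 + 0.7273 + 0.4706 + 0.8667) / 4 = 0.699

0.699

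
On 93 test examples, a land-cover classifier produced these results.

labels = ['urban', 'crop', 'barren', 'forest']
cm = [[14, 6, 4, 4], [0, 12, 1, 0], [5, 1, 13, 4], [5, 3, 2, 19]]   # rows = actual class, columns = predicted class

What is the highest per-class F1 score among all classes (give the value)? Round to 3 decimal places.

0.686

Per-class F1 score (2·TP/(2·TP+FP+FN)):
  urban: TP=14, FP=0+5+5=10, FN=6+4+4=14 → 28/52 = 0.5385
  crop: TP=12, FP=6+1+3=10, FN=0+1+0=1 → 24/35 = 0.6857
  barren: TP=13, FP=4+1+2=7, FN=5+1+4=10 → 26/43 = 0.6047
  forest: TP=19, FP=4+0+4=8, FN=5+3+2=10 → 38/56 = 0.6786
Highest is class 'crop' with F1 score = 0.686.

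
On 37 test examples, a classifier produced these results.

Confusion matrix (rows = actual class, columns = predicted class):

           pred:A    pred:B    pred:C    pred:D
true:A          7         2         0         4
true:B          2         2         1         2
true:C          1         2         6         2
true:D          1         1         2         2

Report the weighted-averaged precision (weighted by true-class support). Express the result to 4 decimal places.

0.5083

Per-class precision (TP/(TP+FP)):
  A: TP=7, FP=2+1+1=4 → 7/11 = 0.63636
  B: TP=2, FP=2+2+1=5 → 2/7 = 0.28571
  C: TP=6, FP=0+1+2=3 → 6/9 = 0.66667
  D: TP=2, FP=4+2+2=8 → 2/10 = 0.20000
Weighted-precision = Σ (supportᵢ/N)·precisionᵢ with N=37: (13/37)·0.63636 + (7/37)·0.28571 + (11/37)·0.66667 + (6/37)·0.20000 = 0.5083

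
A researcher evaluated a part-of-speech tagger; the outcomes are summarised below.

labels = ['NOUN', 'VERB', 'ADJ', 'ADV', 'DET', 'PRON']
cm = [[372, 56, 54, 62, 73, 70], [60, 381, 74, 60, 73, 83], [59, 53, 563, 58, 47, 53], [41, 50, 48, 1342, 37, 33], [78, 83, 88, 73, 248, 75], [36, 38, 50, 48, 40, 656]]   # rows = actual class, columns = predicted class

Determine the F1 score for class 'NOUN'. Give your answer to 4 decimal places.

Treat 'NOUN' as positive and all other classes as negative.
F1 score = 2·TP/(2·TP+FP+FN).
NOUN: TP=372, FP=60+59+41+78+36=274, FN=56+54+62+73+70=315 → 744/1333 = 0.55814

0.5581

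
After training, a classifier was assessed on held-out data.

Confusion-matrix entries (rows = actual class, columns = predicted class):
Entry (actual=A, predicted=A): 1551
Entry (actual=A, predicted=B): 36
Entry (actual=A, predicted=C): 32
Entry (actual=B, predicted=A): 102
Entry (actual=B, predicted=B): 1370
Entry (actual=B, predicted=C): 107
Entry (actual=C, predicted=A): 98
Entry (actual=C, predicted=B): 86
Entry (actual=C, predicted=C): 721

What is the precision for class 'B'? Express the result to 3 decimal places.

0.918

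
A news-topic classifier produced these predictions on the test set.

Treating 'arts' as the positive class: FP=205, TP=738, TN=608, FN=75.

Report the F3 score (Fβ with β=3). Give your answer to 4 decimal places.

0.8935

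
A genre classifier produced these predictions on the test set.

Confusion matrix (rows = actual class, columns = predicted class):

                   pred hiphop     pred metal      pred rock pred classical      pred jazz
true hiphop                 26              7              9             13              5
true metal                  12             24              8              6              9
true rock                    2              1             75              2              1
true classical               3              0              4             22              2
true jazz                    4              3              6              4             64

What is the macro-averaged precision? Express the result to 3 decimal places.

0.646

Per-class precision (TP/(TP+FP)):
  hiphop: TP=26, FP=12+2+3+4=21 → 26/47 = 0.5532
  metal: TP=24, FP=7+1+0+3=11 → 24/35 = 0.6857
  rock: TP=75, FP=9+8+4+6=27 → 75/102 = 0.7353
  classical: TP=22, FP=13+6+2+4=25 → 22/47 = 0.4681
  jazz: TP=64, FP=5+9+1+2=17 → 64/81 = 0.7901
Macro-precision = mean = (0.5532 + 0.6857 + 0.7353 + 0.4681 + 0.7901) / 5 = 0.646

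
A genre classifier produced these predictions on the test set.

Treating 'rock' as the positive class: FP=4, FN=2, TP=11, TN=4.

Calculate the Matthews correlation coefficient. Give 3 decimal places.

0.372

MCC = (TP·TN − FP·FN) / √((TP+FP)(TP+FN)(TN+FP)(TN+FN))
Numerator = 11·4 − 4·2 = 36
Denominator = √(15·13·8·6) = √9360 = 96.7471
MCC = 36 / 96.7471 = 0.372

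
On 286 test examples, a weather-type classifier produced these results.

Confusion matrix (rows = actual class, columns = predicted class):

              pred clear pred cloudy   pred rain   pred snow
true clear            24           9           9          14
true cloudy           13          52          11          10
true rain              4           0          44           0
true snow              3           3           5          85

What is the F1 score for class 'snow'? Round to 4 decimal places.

0.8293

F1 score = 2·TP/(2·TP+FP+FN).
snow: TP=85, FP=14+10+0=24, FN=3+3+5=11 → 170/205 = 0.82927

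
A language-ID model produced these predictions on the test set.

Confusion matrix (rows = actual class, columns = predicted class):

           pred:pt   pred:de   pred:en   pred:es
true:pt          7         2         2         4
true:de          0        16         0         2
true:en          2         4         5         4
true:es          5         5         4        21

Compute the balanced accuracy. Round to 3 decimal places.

Balanced accuracy = mean of per-class recall.
  pt: recall = 7/15 = 0.4667
  de: recall = 16/18 = 0.8889
  en: recall = 5/15 = 0.3333
  es: recall = 21/35 = 0.6000
Mean = (0.4667 + 0.8889 + 0.3333 + 0.6000) / 4 = 0.572

0.572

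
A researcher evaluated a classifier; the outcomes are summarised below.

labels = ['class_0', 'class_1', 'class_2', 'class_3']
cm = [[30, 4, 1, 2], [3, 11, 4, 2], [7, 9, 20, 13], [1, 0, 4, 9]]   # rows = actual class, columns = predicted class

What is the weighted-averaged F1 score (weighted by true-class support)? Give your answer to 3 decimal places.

0.582

Per-class F1 score (2·TP/(2·TP+FP+FN)):
  class_0: TP=30, FP=3+7+1=11, FN=4+1+2=7 → 60/78 = 0.7692
  class_1: TP=11, FP=4+9+0=13, FN=3+4+2=9 → 22/44 = 0.5000
  class_2: TP=20, FP=1+4+4=9, FN=7+9+13=29 → 40/78 = 0.5128
  class_3: TP=9, FP=2+2+13=17, FN=1+0+4=5 → 18/40 = 0.4500
Weighted-F1 score = Σ (supportᵢ/N)·F1 scoreᵢ with N=120: (37/120)·0.7692 + (20/120)·0.5000 + (49/120)·0.5128 + (14/120)·0.4500 = 0.582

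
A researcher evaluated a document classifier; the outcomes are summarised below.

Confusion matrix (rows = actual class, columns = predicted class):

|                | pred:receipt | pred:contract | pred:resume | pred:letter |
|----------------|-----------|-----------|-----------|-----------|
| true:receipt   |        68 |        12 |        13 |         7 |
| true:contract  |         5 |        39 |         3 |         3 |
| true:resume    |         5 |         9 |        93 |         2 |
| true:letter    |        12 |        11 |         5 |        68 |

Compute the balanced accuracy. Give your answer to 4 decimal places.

0.7554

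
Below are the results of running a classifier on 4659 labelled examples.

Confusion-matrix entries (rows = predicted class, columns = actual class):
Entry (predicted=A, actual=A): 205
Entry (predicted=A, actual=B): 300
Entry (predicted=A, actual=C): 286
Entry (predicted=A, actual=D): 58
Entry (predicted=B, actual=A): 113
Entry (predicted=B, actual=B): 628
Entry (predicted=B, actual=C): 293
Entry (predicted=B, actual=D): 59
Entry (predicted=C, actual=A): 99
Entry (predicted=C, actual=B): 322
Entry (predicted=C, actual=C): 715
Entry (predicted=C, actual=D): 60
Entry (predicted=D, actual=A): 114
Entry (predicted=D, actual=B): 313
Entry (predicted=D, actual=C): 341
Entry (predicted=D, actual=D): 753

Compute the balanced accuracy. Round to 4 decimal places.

Balanced accuracy = mean of per-class recall.
  A: recall = 205/531 = 0.38606
  B: recall = 628/1563 = 0.40179
  C: recall = 715/1635 = 0.43731
  D: recall = 753/930 = 0.80968
Mean = (0.38606 + 0.40179 + 0.43731 + 0.80968) / 4 = 0.5087

0.5087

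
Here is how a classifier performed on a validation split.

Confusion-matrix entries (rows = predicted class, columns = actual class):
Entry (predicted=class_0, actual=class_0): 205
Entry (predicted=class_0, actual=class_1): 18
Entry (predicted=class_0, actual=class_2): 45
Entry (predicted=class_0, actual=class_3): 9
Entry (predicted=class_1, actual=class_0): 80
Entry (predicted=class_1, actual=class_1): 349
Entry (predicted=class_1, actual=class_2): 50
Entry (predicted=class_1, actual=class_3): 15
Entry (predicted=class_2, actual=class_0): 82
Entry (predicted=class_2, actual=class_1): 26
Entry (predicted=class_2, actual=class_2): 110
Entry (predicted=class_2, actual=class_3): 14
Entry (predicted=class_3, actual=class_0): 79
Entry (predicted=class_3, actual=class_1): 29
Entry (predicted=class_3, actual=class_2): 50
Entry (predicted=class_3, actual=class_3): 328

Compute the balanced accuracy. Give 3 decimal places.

Balanced accuracy = mean of per-class recall.
  class_0: recall = 205/446 = 0.4596
  class_1: recall = 349/422 = 0.8270
  class_2: recall = 110/255 = 0.4314
  class_3: recall = 328/366 = 0.8962
Mean = (0.4596 + 0.8270 + 0.4314 + 0.8962) / 4 = 0.654

0.654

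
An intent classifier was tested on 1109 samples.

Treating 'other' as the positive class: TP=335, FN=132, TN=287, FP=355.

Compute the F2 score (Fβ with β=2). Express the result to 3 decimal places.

0.655

Fβ = (1+β²)·TP / ((1+β²)·TP + β²·FN + FP), with β²=4
= 5·335 / (5·335 + 4·132 + 355) = 0.655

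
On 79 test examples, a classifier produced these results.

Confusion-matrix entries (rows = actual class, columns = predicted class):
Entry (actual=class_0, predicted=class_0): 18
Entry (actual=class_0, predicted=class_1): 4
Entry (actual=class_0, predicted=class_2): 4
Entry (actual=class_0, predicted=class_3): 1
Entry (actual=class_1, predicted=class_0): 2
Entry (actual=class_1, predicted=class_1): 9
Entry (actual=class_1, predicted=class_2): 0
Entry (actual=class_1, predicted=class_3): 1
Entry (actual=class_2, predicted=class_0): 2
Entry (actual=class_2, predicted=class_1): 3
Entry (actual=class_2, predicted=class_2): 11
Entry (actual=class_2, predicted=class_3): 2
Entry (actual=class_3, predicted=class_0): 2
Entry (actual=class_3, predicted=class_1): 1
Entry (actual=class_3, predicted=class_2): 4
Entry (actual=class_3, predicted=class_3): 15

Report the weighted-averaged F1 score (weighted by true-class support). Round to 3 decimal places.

Per-class F1 score (2·TP/(2·TP+FP+FN)):
  class_0: TP=18, FP=2+2+2=6, FN=4+4+1=9 → 36/51 = 0.7059
  class_1: TP=9, FP=4+3+1=8, FN=2+0+1=3 → 18/29 = 0.6207
  class_2: TP=11, FP=4+0+4=8, FN=2+3+2=7 → 22/37 = 0.5946
  class_3: TP=15, FP=1+1+2=4, FN=2+1+4=7 → 30/41 = 0.7317
Weighted-F1 score = Σ (supportᵢ/N)·F1 scoreᵢ with N=79: (27/79)·0.7059 + (12/79)·0.6207 + (18/79)·0.5946 + (22/79)·0.7317 = 0.675

0.675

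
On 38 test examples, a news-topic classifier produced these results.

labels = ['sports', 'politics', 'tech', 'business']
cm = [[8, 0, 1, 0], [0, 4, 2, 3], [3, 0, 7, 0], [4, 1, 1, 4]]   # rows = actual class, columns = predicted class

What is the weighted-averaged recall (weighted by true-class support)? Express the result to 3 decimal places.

0.605

Per-class recall (TP/(TP+FN)):
  sports: TP=8, FN=0+1+0=1 → 8/9 = 0.8889
  politics: TP=4, FN=0+2+3=5 → 4/9 = 0.4444
  tech: TP=7, FN=3+0+0=3 → 7/10 = 0.7000
  business: TP=4, FN=4+1+1=6 → 4/10 = 0.4000
Weighted-recall = Σ (supportᵢ/N)·recallᵢ with N=38: (9/38)·0.8889 + (9/38)·0.4444 + (10/38)·0.7000 + (10/38)·0.4000 = 0.605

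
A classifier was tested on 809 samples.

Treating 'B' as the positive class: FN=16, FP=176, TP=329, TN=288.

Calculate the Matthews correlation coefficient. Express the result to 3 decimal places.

0.586

MCC = (TP·TN − FP·FN) / √((TP+FP)(TP+FN)(TN+FP)(TN+FN))
Numerator = 329·288 − 176·16 = 91936
Denominator = √(505·345·464·304) = √24575481600 = 156765.6901
MCC = 91936 / 156765.6901 = 0.586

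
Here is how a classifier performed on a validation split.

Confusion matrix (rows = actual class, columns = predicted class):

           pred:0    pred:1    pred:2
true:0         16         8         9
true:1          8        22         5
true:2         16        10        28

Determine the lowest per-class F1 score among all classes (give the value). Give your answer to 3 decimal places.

0.438

Per-class F1 score (2·TP/(2·TP+FP+FN)):
  0: TP=16, FP=8+16=24, FN=8+9=17 → 32/73 = 0.4384
  1: TP=22, FP=8+10=18, FN=8+5=13 → 44/75 = 0.5867
  2: TP=28, FP=9+5=14, FN=16+10=26 → 56/96 = 0.5833
Lowest is class '0' with F1 score = 0.438.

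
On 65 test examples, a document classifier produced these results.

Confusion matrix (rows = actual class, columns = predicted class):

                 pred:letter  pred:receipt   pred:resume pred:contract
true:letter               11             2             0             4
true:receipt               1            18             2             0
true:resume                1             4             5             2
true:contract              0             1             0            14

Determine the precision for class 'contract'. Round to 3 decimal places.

precision = TP/(TP+FP).
contract: TP=14, FP=4+0+2=6 → 14/20 = 0.7000

0.700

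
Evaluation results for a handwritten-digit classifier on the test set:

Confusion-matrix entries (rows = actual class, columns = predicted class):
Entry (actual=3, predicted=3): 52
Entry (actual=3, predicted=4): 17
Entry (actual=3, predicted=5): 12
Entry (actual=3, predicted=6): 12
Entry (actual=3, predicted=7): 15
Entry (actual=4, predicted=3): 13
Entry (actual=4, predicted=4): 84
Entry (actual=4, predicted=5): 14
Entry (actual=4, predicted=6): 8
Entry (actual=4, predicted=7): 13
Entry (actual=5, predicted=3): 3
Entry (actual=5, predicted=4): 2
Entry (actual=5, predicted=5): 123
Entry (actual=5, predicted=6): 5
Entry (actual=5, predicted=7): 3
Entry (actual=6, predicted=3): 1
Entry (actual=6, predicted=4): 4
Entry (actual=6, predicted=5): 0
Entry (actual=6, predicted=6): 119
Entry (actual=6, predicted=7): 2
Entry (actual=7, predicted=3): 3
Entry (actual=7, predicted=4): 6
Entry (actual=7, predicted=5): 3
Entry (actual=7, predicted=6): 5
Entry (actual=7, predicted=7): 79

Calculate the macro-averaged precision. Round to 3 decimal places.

Per-class precision (TP/(TP+FP)):
  3: TP=52, FP=13+3+1+3=20 → 52/72 = 0.7222
  4: TP=84, FP=17+2+4+6=29 → 84/113 = 0.7434
  5: TP=123, FP=12+14+0+3=29 → 123/152 = 0.8092
  6: TP=119, FP=12+8+5+5=30 → 119/149 = 0.7987
  7: TP=79, FP=15+13+3+2=33 → 79/112 = 0.7054
Macro-precision = mean = (0.7222 + 0.7434 + 0.8092 + 0.7987 + 0.7054) / 5 = 0.756

0.756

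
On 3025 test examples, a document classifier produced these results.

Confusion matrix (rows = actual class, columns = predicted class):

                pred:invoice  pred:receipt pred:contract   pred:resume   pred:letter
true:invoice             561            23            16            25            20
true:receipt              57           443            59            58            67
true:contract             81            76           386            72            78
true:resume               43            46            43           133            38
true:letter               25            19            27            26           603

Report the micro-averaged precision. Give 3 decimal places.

0.703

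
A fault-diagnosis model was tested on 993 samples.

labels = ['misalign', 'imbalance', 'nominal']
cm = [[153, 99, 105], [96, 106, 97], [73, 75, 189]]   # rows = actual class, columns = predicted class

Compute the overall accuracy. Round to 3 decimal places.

0.451

Accuracy = trace / total = (153+106+189=448) / 993 = 448/993 = 0.451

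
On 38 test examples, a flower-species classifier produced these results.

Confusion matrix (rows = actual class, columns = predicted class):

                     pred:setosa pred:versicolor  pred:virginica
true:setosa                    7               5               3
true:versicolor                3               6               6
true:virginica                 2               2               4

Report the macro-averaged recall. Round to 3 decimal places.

Per-class recall (TP/(TP+FN)):
  setosa: TP=7, FN=5+3=8 → 7/15 = 0.4667
  versicolor: TP=6, FN=3+6=9 → 6/15 = 0.4000
  virginica: TP=4, FN=2+2=4 → 4/8 = 0.5000
Macro-recall = mean = (0.4667 + 0.4000 + 0.5000) / 3 = 0.456

0.456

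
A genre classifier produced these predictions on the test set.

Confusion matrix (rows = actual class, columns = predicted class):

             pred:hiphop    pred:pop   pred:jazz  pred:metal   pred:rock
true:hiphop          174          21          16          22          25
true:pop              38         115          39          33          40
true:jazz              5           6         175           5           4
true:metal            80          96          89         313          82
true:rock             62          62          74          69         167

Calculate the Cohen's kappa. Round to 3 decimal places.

Observed agreement pₒ = trace/N = 944/1812 = 0.5210
Expected agreement pₑ = Σ (rowᵢ·colᵢ)/N² = (258·359 + 265·300 + 195·393 + 660·442 + 434·318)/1812² = 0.2066
κ = (pₒ − pₑ)/(1 − pₑ) = (0.5210 − 0.2066)/(1 − 0.2066) = 0.396

0.396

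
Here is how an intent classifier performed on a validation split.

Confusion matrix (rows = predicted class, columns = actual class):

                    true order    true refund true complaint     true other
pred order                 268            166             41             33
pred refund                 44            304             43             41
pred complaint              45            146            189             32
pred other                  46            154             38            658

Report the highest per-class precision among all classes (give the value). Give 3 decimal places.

Per-class precision (TP/(TP+FP)):
  order: TP=268, FP=166+41+33=240 → 268/508 = 0.5276
  refund: TP=304, FP=44+43+41=128 → 304/432 = 0.7037
  complaint: TP=189, FP=45+146+32=223 → 189/412 = 0.4587
  other: TP=658, FP=46+154+38=238 → 658/896 = 0.7344
Highest is class 'other' with precision = 0.734.

0.734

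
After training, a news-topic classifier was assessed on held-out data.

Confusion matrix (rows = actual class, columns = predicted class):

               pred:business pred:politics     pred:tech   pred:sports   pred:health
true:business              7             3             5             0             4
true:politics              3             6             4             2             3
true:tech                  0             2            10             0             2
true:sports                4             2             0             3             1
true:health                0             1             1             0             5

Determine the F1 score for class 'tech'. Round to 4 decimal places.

0.5882

F1 score = 2·TP/(2·TP+FP+FN).
tech: TP=10, FP=5+4+0+1=10, FN=0+2+0+2=4 → 20/34 = 0.58824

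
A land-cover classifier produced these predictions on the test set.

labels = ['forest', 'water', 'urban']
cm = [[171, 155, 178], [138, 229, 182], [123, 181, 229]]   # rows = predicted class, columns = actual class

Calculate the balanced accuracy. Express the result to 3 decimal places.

Balanced accuracy = mean of per-class recall.
  forest: recall = 171/432 = 0.3958
  water: recall = 229/565 = 0.4053
  urban: recall = 229/589 = 0.3888
Mean = (0.3958 + 0.4053 + 0.3888) / 3 = 0.397

0.397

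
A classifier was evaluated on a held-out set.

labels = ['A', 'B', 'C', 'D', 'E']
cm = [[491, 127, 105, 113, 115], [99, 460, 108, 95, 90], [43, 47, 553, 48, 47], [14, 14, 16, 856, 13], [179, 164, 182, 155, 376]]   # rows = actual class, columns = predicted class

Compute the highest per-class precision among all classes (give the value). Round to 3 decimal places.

Per-class precision (TP/(TP+FP)):
  A: TP=491, FP=99+43+14+179=335 → 491/826 = 0.5944
  B: TP=460, FP=127+47+14+164=352 → 460/812 = 0.5665
  C: TP=553, FP=105+108+16+182=411 → 553/964 = 0.5737
  D: TP=856, FP=113+95+48+155=411 → 856/1267 = 0.6756
  E: TP=376, FP=115+90+47+13=265 → 376/641 = 0.5866
Highest is class 'D' with precision = 0.676.

0.676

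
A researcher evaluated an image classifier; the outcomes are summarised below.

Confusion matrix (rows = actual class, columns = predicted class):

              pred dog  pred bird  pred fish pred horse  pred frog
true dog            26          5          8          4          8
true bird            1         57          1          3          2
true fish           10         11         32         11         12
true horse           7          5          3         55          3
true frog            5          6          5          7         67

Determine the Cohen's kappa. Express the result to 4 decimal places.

0.5841

Observed agreement pₒ = trace/N = 237/354 = 0.66949
Expected agreement pₑ = Σ (rowᵢ·colᵢ)/N² = (51·49 + 64·84 + 76·49 + 73·80 + 90·92)/354² = 0.20523
κ = (pₒ − pₑ)/(1 − pₑ) = (0.66949 − 0.20523)/(1 − 0.20523) = 0.5841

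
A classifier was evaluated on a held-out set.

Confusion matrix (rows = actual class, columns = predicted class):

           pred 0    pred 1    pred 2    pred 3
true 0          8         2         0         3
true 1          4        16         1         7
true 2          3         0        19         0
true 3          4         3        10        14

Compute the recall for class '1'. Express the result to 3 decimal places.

0.571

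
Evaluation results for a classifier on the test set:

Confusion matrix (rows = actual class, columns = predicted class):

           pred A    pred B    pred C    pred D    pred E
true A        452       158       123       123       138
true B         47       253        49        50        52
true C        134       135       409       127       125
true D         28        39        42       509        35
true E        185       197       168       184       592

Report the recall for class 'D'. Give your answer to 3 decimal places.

0.779

One-vs-rest for 'D': TP = diagonal; FP = other classes predicted 'D'; FN = 'D' predicted as other.
recall = TP/(TP+FN).
D: TP=509, FN=28+39+42+35=144 → 509/653 = 0.7795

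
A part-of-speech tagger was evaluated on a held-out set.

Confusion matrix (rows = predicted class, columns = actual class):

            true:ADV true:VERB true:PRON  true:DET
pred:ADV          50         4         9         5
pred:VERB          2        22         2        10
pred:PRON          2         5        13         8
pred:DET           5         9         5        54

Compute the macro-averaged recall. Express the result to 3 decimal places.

Per-class recall (TP/(TP+FN)):
  ADV: TP=50, FN=2+2+5=9 → 50/59 = 0.8475
  VERB: TP=22, FN=4+5+9=18 → 22/40 = 0.5500
  PRON: TP=13, FN=9+2+5=16 → 13/29 = 0.4483
  DET: TP=54, FN=5+10+8=23 → 54/77 = 0.7013
Macro-recall = mean = (0.8475 + 0.5500 + 0.4483 + 0.7013) / 4 = 0.637

0.637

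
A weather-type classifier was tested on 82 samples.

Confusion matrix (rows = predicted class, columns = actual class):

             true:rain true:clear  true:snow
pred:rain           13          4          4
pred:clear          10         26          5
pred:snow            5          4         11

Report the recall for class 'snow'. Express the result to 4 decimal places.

0.5500

Take TP from the diagonal, FP from the rest of the 'snow' prediction marginal, FN from the rest of the 'snow' actual marginal.
recall = TP/(TP+FN).
snow: TP=11, FN=4+5=9 → 11/20 = 0.55000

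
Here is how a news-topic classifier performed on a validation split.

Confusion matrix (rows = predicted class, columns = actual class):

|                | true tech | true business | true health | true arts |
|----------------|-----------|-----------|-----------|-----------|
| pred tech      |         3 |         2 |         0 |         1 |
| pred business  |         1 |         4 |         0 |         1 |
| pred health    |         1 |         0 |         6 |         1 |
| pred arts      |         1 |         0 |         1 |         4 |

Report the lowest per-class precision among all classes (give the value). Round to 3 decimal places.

0.500

Per-class precision (TP/(TP+FP)):
  tech: TP=3, FP=2+0+1=3 → 3/6 = 0.5000
  business: TP=4, FP=1+0+1=2 → 4/6 = 0.6667
  health: TP=6, FP=1+0+1=2 → 6/8 = 0.7500
  arts: TP=4, FP=1+0+1=2 → 4/6 = 0.6667
Lowest is class 'tech' with precision = 0.500.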